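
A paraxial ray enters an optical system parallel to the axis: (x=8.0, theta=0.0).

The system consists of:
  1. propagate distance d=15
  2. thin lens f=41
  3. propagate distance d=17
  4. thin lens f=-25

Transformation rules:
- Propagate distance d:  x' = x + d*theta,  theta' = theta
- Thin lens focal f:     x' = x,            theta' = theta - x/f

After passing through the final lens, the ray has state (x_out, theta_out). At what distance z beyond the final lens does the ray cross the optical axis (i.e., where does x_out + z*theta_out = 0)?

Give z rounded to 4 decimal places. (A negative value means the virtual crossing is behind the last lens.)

Initial: x=8.0000 theta=0.0000
After 1 (propagate distance d=15): x=8.0000 theta=0.0000
After 2 (thin lens f=41): x=8.0000 theta=-8/41 (≈-0.1951)
After 3 (propagate distance d=17): x=192/41 (≈4.6829) theta=-8/41 (≈-0.1951)
After 4 (thin lens f=-25): x=192/41 (≈4.6829) theta=-8/1025 (≈-0.0078)
z_focus = -x_out/theta_out = -(192/41)/(-8/1025) = 600.0000
Rounded to 4 decimal places: z = 600.0000

Answer: 600.0000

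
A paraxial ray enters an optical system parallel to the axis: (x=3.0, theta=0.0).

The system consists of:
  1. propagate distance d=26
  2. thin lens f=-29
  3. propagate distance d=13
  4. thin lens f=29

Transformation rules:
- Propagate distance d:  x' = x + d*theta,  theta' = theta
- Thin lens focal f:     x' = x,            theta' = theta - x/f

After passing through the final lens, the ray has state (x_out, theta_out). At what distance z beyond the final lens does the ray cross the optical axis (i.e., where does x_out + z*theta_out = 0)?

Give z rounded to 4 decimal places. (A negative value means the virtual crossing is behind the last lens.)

Initial: x=3.0000 theta=0.0000
After 1 (propagate distance d=26): x=3.0000 theta=0.0000
After 2 (thin lens f=-29): x=3.0000 theta=3/29 (≈0.1034)
After 3 (propagate distance d=13): x=126/29 (≈4.3448) theta=3/29 (≈0.1034)
After 4 (thin lens f=29): x=126/29 (≈4.3448) theta=-39/841 (≈-0.0464)
z_focus = -x_out/theta_out = -(126/29)/(-39/841) = 1218/13 ≈ 93.6923
Rounded to 4 decimal places: z = 93.6923

Answer: 93.6923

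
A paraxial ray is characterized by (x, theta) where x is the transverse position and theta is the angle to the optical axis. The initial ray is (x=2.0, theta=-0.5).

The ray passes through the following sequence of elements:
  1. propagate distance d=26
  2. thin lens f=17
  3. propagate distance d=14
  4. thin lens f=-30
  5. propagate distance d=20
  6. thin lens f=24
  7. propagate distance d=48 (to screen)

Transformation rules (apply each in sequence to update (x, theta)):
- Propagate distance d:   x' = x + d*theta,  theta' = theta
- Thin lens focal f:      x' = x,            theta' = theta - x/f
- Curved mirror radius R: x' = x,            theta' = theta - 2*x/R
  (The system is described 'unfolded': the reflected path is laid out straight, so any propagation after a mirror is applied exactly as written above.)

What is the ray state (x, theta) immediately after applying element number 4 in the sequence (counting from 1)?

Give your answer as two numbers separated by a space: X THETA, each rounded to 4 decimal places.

Answer: -8.9412 -0.1510

Derivation:
Initial: x=2.0000 theta=-0.5000
After 1 (propagate distance d=26): x=-11.0000 theta=-0.5000
After 2 (thin lens f=17): x=-11.0000 theta=5/34 (≈0.1471)
After 3 (propagate distance d=14): x=-152/17 (≈-8.9412) theta=5/34 (≈0.1471)
After 4 (thin lens f=-30): x=-152/17 (≈-8.9412) theta=-77/510 (≈-0.1510)
Rounded to 4 decimal places: x = -8.9412, theta = -0.1510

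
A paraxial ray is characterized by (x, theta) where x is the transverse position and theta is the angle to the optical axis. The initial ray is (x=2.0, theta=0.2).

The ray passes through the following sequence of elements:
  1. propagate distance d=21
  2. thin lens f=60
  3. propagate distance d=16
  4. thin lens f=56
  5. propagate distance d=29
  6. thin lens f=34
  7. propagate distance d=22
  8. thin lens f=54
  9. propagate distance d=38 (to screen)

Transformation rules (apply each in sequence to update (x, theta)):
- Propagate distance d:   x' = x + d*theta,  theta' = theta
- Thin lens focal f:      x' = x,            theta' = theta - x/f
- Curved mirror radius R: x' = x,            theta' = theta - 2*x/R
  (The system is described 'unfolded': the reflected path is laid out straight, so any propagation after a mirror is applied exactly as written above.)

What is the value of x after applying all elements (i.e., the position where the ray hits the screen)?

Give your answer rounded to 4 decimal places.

Initial: x=2.0000 theta=0.2000
After 1 (propagate distance d=21): x=6.2000 theta=0.2000
After 2 (thin lens f=60): x=6.2000 theta=29/300 (≈0.0967)
After 3 (propagate distance d=16): x=581/75 (≈7.7467) theta=29/300 (≈0.0967)
After 4 (thin lens f=56): x=581/75 (≈7.7467) theta=-1/24 (≈-0.0417)
After 5 (propagate distance d=29): x=3923/600 (≈6.5383) theta=-1/24 (≈-0.0417)
After 6 (thin lens f=34): x=3923/600 (≈6.5383) theta=-1591/6800 (≈-0.2340)
After 7 (propagate distance d=22): x=3547/2550 (≈1.3910) theta=-1591/6800 (≈-0.2340)
After 8 (thin lens f=54): x=3547/2550 (≈1.3910) theta=-143059/550800 (≈-0.2597)
After 9 (propagate distance d=38 (to screen)): x=-467009/55080 (≈-8.4787) theta=-143059/550800 (≈-0.2597)
Rounded to 4 decimal places: x = -8.4787

Answer: -8.4787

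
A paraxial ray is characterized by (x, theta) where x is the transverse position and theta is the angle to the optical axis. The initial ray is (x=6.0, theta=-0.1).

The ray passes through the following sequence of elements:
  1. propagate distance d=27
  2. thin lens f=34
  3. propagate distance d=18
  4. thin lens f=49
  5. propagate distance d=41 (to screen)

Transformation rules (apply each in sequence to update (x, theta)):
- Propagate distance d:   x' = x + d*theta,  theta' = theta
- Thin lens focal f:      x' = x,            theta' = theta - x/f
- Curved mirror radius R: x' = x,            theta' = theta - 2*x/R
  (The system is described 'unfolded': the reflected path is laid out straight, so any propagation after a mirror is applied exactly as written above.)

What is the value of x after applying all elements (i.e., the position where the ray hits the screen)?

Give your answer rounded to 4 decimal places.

Answer: -8.1197

Derivation:
Initial: x=6.0000 theta=-0.1000
After 1 (propagate distance d=27): x=3.3000 theta=-0.1000
After 2 (thin lens f=34): x=3.3000 theta=-67/340 (≈-0.1971)
After 3 (propagate distance d=18): x=-21/85 (≈-0.2471) theta=-67/340 (≈-0.1971)
After 4 (thin lens f=49): x=-21/85 (≈-0.2471) theta=-457/2380 (≈-0.1920)
After 5 (propagate distance d=41 (to screen)): x=-3865/476 (≈-8.1197) theta=-457/2380 (≈-0.1920)
Rounded to 4 decimal places: x = -8.1197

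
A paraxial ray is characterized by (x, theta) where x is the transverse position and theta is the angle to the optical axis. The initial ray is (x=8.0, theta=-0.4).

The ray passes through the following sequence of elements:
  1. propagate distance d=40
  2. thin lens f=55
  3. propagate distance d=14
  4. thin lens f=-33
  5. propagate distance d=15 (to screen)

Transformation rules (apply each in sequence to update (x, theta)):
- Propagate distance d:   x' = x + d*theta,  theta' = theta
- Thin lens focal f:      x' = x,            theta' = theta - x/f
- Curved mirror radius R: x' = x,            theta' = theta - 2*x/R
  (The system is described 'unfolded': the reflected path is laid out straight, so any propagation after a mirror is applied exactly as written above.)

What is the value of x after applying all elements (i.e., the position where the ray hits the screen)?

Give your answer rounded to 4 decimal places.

Answer: -20.6380

Derivation:
Initial: x=8.0000 theta=-0.4000
After 1 (propagate distance d=40): x=-8.0000 theta=-0.4000
After 2 (thin lens f=55): x=-8.0000 theta=-14/55 (≈-0.2545)
After 3 (propagate distance d=14): x=-636/55 (≈-11.5636) theta=-14/55 (≈-0.2545)
After 4 (thin lens f=-33): x=-636/55 (≈-11.5636) theta=-366/605 (≈-0.6050)
After 5 (propagate distance d=15 (to screen)): x=-12486/605 (≈-20.6380) theta=-366/605 (≈-0.6050)
Rounded to 4 decimal places: x = -20.6380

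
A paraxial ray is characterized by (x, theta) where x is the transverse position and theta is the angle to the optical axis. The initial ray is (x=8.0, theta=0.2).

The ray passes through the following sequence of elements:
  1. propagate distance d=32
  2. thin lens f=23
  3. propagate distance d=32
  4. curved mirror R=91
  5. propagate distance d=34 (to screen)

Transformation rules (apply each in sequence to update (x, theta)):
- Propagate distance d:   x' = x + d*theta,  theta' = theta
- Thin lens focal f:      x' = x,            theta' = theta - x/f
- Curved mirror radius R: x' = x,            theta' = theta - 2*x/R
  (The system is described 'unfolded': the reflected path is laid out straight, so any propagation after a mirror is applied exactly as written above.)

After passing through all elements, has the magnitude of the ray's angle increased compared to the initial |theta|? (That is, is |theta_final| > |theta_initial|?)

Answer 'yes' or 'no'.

Initial: x=8.0000 theta=0.2000
After 1 (propagate distance d=32): x=14.4000 theta=0.2000
After 2 (thin lens f=23): x=14.4000 theta=-49/115 (≈-0.4261)
After 3 (propagate distance d=32): x=88/115 (≈0.7652) theta=-49/115 (≈-0.4261)
After 4 (curved mirror R=91): x=88/115 (≈0.7652) theta=-927/2093 (≈-0.4429)
After 5 (propagate distance d=34 (to screen)): x=-149582/10465 (≈-14.2935) theta=-927/2093 (≈-0.4429)
|theta_initial|=0.2000 |theta_final|=927/2093 (≈0.4429) -> increased

Answer: yes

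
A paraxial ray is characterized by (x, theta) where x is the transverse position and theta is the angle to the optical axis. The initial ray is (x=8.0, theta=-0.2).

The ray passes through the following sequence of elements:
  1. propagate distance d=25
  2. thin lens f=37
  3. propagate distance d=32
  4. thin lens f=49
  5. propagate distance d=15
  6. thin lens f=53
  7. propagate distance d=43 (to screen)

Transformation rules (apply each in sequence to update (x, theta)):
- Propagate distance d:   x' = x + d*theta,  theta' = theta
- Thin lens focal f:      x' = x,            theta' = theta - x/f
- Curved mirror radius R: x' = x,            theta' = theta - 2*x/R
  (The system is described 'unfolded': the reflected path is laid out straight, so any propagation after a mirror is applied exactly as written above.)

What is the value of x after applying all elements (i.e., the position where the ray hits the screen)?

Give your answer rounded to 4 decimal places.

Initial: x=8.0000 theta=-0.2000
After 1 (propagate distance d=25): x=3.0000 theta=-0.2000
After 2 (thin lens f=37): x=3.0000 theta=-52/185 (≈-0.2811)
After 3 (propagate distance d=32): x=-1109/185 (≈-5.9946) theta=-52/185 (≈-0.2811)
After 4 (thin lens f=49): x=-1109/185 (≈-5.9946) theta=-1439/9065 (≈-0.1587)
After 5 (propagate distance d=15): x=-75926/9065 (≈-8.3757) theta=-1439/9065 (≈-0.1587)
After 6 (thin lens f=53): x=-75926/9065 (≈-8.3757) theta=-341/480445 (≈-0.0007)
After 7 (propagate distance d=43 (to screen)): x=-576963/68635 (≈-8.4063) theta=-341/480445 (≈-0.0007)
Rounded to 4 decimal places: x = -8.4063

Answer: -8.4063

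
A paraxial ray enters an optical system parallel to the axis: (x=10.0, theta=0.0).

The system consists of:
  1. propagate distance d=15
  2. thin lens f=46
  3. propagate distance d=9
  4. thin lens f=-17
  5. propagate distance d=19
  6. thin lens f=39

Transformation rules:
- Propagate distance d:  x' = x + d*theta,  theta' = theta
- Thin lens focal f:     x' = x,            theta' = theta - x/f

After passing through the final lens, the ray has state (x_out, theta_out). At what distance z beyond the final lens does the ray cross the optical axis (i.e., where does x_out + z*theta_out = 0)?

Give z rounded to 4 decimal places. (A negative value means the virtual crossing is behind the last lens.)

Answer: 171.8384

Derivation:
Initial: x=10.0000 theta=0.0000
After 1 (propagate distance d=15): x=10.0000 theta=0.0000
After 2 (thin lens f=46): x=10.0000 theta=-5/23 (≈-0.2174)
After 3 (propagate distance d=9): x=185/23 (≈8.0435) theta=-5/23 (≈-0.2174)
After 4 (thin lens f=-17): x=185/23 (≈8.0435) theta=100/391 (≈0.2558)
After 5 (propagate distance d=19): x=5045/391 (≈12.9028) theta=100/391 (≈0.2558)
After 6 (thin lens f=39): x=5045/391 (≈12.9028) theta=-1145/15249 (≈-0.0751)
z_focus = -x_out/theta_out = -(5045/391)/(-1145/15249) = 39351/229 ≈ 171.8384
Rounded to 4 decimal places: z = 171.8384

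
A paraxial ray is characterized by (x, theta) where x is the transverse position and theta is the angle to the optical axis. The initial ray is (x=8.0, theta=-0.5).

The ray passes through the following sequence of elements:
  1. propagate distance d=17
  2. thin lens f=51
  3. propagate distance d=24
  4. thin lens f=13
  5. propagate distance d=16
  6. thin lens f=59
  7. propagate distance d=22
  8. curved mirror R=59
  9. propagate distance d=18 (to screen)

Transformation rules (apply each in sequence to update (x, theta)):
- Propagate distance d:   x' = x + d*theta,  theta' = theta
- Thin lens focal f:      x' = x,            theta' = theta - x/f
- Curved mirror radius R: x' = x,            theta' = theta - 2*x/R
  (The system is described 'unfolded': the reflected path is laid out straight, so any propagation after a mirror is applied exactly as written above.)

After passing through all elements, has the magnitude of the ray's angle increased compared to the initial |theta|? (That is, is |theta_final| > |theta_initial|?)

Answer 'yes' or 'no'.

Answer: no

Derivation:
Initial: x=8.0000 theta=-0.5000
After 1 (propagate distance d=17): x=-0.5000 theta=-0.5000
After 2 (thin lens f=51): x=-0.5000 theta=-25/51 (≈-0.4902)
After 3 (propagate distance d=24): x=-417/34 (≈-12.2647) theta=-25/51 (≈-0.4902)
After 4 (thin lens f=13): x=-417/34 (≈-12.2647) theta=601/1326 (≈0.4532)
After 5 (propagate distance d=16): x=-391/78 (≈-5.0128) theta=601/1326 (≈0.4532)
After 6 (thin lens f=59): x=-391/78 (≈-5.0128) theta=21053/39117 (≈0.5382)
After 7 (propagate distance d=22): x=178053/26078 (≈6.8277) theta=21053/39117 (≈0.5382)
After 8 (curved mirror R=59): x=178053/26078 (≈6.8277) theta=707968/2307903 (≈0.3068)
After 9 (propagate distance d=18 (to screen)): x=19000743/1538602 (≈12.3494) theta=707968/2307903 (≈0.3068)
|theta_initial|=0.5000 |theta_final|=707968/2307903 (≈0.3068) -> not increased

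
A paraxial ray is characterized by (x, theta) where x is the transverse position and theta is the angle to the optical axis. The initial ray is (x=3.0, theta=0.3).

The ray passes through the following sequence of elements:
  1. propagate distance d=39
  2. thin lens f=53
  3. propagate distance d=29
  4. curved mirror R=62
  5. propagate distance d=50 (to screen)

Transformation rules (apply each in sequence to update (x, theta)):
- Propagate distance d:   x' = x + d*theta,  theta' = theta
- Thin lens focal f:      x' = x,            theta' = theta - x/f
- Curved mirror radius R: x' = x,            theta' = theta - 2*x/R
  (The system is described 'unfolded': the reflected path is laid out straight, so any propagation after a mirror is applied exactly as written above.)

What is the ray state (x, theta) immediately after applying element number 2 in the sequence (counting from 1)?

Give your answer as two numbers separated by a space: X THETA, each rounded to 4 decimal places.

Initial: x=3.0000 theta=0.3000
After 1 (propagate distance d=39): x=14.7000 theta=0.3000
After 2 (thin lens f=53): x=14.7000 theta=6/265 (≈0.0226)
Rounded to 4 decimal places: x = 14.7000, theta = 0.0226

Answer: 14.7000 0.0226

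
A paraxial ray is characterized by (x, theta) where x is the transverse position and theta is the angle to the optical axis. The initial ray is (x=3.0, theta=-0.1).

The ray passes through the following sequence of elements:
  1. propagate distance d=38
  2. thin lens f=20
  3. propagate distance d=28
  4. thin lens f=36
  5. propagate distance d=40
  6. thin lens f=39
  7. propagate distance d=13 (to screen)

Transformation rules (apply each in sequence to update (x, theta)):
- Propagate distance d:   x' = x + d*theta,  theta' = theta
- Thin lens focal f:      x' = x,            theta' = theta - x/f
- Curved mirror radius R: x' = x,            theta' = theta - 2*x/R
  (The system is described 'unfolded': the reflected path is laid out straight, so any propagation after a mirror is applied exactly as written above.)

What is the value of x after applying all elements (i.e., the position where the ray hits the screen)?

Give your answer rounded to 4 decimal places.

Initial: x=3.0000 theta=-0.1000
After 1 (propagate distance d=38): x=-0.8000 theta=-0.1000
After 2 (thin lens f=20): x=-0.8000 theta=-0.0600
After 3 (propagate distance d=28): x=-2.4800 theta=-0.0600
After 4 (thin lens f=36): x=-2.4800 theta=2/225 (≈0.0089)
After 5 (propagate distance d=40): x=-478/225 (≈-2.1244) theta=2/225 (≈0.0089)
After 6 (thin lens f=39): x=-478/225 (≈-2.1244) theta=556/8775 (≈0.0634)
After 7 (propagate distance d=13 (to screen)): x=-878/675 (≈-1.3007) theta=556/8775 (≈0.0634)
Rounded to 4 decimal places: x = -1.3007

Answer: -1.3007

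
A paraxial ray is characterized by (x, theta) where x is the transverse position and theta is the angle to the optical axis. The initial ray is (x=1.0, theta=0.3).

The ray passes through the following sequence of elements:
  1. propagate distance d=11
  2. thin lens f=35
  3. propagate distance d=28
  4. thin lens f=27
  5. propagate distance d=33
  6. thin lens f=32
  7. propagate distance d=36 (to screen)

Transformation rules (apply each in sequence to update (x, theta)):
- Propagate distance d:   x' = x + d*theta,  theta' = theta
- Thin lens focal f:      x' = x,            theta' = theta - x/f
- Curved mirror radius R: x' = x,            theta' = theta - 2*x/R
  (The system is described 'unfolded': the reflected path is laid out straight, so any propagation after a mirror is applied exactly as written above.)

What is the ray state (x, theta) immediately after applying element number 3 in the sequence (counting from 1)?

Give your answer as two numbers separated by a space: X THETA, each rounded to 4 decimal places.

Initial: x=1.0000 theta=0.3000
After 1 (propagate distance d=11): x=4.3000 theta=0.3000
After 2 (thin lens f=35): x=4.3000 theta=31/175 (≈0.1771)
After 3 (propagate distance d=28): x=9.2600 theta=31/175 (≈0.1771)
Rounded to 4 decimal places: x = 9.2600, theta = 0.1771

Answer: 9.2600 0.1771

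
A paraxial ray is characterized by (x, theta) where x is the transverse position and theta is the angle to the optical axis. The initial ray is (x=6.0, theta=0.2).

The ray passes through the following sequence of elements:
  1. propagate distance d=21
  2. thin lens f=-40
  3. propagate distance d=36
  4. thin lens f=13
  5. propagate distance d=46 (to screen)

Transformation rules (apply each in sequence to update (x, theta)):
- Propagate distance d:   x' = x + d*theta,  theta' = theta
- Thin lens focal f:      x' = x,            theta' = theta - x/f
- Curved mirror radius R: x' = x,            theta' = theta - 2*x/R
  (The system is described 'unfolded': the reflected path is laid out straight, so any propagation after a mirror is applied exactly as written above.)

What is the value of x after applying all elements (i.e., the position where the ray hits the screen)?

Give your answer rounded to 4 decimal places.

Answer: -46.5423

Derivation:
Initial: x=6.0000 theta=0.2000
After 1 (propagate distance d=21): x=10.2000 theta=0.2000
After 2 (thin lens f=-40): x=10.2000 theta=0.4550
After 3 (propagate distance d=36): x=26.5800 theta=0.4550
After 4 (thin lens f=13): x=26.5800 theta=-4133/2600 (≈-1.5896)
After 5 (propagate distance d=46 (to screen)): x=-12101/260 (≈-46.5423) theta=-4133/2600 (≈-1.5896)
Rounded to 4 decimal places: x = -46.5423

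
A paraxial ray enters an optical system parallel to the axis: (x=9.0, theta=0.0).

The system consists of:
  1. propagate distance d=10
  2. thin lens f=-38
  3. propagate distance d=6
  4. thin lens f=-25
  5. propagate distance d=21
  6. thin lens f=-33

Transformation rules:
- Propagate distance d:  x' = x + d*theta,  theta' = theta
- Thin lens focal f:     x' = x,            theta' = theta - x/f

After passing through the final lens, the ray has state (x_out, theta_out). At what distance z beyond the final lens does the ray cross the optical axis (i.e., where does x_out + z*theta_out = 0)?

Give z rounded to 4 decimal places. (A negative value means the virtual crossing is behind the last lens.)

Answer: -17.4300

Derivation:
Initial: x=9.0000 theta=0.0000
After 1 (propagate distance d=10): x=9.0000 theta=0.0000
After 2 (thin lens f=-38): x=9.0000 theta=9/38 (≈0.2368)
After 3 (propagate distance d=6): x=198/19 (≈10.4211) theta=9/38 (≈0.2368)
After 4 (thin lens f=-25): x=198/19 (≈10.4211) theta=621/950 (≈0.6537)
After 5 (propagate distance d=21): x=22941/950 (≈24.1484) theta=621/950 (≈0.6537)
After 6 (thin lens f=-33): x=22941/950 (≈24.1484) theta=381/275 (≈1.3855)
z_focus = -x_out/theta_out = -(22941/950)/(381/275) = -84117/4826 ≈ -17.4300
Rounded to 4 decimal places: z = -17.4300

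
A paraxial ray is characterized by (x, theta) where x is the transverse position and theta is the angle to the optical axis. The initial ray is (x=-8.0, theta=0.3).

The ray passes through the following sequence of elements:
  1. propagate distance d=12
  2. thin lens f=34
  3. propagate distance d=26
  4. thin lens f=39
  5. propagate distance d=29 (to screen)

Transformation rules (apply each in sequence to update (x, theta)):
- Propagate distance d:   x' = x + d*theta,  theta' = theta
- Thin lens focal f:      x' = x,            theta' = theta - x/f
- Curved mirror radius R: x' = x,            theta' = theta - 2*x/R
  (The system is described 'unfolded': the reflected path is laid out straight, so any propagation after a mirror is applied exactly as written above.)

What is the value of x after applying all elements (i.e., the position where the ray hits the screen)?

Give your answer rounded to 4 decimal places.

Answer: 14.1875

Derivation:
Initial: x=-8.0000 theta=0.3000
After 1 (propagate distance d=12): x=-4.4000 theta=0.3000
After 2 (thin lens f=34): x=-4.4000 theta=73/170 (≈0.4294)
After 3 (propagate distance d=26): x=115/17 (≈6.7647) theta=73/170 (≈0.4294)
After 4 (thin lens f=39): x=115/17 (≈6.7647) theta=1697/6630 (≈0.2560)
After 5 (propagate distance d=29 (to screen)): x=94063/6630 (≈14.1875) theta=1697/6630 (≈0.2560)
Rounded to 4 decimal places: x = 14.1875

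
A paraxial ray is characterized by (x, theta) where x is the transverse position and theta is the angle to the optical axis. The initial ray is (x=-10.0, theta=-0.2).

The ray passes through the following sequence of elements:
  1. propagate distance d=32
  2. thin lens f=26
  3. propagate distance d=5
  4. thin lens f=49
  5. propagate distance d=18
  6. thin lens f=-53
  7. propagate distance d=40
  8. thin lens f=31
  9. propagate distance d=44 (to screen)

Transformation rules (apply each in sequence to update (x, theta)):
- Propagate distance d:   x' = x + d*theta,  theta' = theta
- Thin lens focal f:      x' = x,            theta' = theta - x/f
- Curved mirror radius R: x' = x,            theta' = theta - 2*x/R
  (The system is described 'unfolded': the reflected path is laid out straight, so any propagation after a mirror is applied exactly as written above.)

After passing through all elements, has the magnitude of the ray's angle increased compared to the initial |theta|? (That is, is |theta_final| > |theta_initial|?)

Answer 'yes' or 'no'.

Initial: x=-10.0000 theta=-0.2000
After 1 (propagate distance d=32): x=-16.4000 theta=-0.2000
After 2 (thin lens f=26): x=-16.4000 theta=28/65 (≈0.4308)
After 3 (propagate distance d=5): x=-926/65 (≈-14.2462) theta=28/65 (≈0.4308)
After 4 (thin lens f=49): x=-926/65 (≈-14.2462) theta=2298/3185 (≈0.7215)
After 5 (propagate distance d=18): x=-802/637 (≈-1.2590) theta=2298/3185 (≈0.7215)
After 6 (thin lens f=-53): x=-802/637 (≈-1.2590) theta=117784/168805 (≈0.6978)
After 7 (propagate distance d=40): x=128538/4823 (≈26.6510) theta=117784/168805 (≈0.6978)
After 8 (thin lens f=31): x=128538/4823 (≈26.6510) theta=-847526/5232955 (≈-0.1620)
After 9 (propagate distance d=44 (to screen)): x=102172586/5232955 (≈19.5248) theta=-847526/5232955 (≈-0.1620)
|theta_initial|=0.2000 |theta_final|=847526/5232955 (≈0.1620) -> not increased

Answer: no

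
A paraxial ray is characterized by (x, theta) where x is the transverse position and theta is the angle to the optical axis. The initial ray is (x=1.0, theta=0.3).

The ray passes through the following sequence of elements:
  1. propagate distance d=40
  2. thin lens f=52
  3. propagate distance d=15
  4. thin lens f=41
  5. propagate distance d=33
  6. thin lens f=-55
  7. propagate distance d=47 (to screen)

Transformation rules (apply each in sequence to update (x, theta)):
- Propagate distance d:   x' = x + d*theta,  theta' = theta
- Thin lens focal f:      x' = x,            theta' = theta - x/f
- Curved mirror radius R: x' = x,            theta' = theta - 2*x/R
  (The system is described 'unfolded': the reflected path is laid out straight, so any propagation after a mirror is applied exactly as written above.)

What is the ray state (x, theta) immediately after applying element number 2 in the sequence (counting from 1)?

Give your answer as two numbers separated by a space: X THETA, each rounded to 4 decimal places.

Initial: x=1.0000 theta=0.3000
After 1 (propagate distance d=40): x=13.0000 theta=0.3000
After 2 (thin lens f=52): x=13.0000 theta=0.0500
Rounded to 4 decimal places: x = 13.0000, theta = 0.0500

Answer: 13.0000 0.0500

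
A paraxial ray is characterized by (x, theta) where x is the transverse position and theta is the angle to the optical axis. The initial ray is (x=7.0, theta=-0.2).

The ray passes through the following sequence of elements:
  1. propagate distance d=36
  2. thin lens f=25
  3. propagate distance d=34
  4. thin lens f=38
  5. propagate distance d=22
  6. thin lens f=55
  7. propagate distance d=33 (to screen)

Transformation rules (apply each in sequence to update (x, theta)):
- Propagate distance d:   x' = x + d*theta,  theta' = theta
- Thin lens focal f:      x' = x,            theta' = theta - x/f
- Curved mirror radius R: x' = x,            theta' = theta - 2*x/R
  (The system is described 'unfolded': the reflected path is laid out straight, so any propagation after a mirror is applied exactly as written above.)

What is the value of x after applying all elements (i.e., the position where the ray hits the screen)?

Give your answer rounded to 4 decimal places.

Initial: x=7.0000 theta=-0.2000
After 1 (propagate distance d=36): x=-0.2000 theta=-0.2000
After 2 (thin lens f=25): x=-0.2000 theta=-0.1920
After 3 (propagate distance d=34): x=-6.7280 theta=-0.1920
After 4 (thin lens f=38): x=-6.7280 theta=-71/4750 (≈-0.0149)
After 5 (propagate distance d=22): x=-3352/475 (≈-7.0568) theta=-71/4750 (≈-0.0149)
After 6 (thin lens f=55): x=-3352/475 (≈-7.0568) theta=5923/52250 (≈0.1134)
After 7 (propagate distance d=33 (to screen)): x=-3.3160 theta=5923/52250 (≈0.1134)
Rounded to 4 decimal places: x = -3.3160

Answer: -3.3160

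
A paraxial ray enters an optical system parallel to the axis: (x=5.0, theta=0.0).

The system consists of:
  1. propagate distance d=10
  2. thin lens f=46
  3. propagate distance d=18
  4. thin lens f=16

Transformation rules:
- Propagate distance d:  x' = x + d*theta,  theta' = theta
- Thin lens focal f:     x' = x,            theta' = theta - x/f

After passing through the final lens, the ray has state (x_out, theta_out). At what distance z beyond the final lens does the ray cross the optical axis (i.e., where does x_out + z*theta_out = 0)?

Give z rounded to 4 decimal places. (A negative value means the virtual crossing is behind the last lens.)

Answer: 10.1818

Derivation:
Initial: x=5.0000 theta=0.0000
After 1 (propagate distance d=10): x=5.0000 theta=0.0000
After 2 (thin lens f=46): x=5.0000 theta=-5/46 (≈-0.1087)
After 3 (propagate distance d=18): x=70/23 (≈3.0435) theta=-5/46 (≈-0.1087)
After 4 (thin lens f=16): x=70/23 (≈3.0435) theta=-55/184 (≈-0.2989)
z_focus = -x_out/theta_out = -(70/23)/(-55/184) = 112/11 ≈ 10.1818
Rounded to 4 decimal places: z = 10.1818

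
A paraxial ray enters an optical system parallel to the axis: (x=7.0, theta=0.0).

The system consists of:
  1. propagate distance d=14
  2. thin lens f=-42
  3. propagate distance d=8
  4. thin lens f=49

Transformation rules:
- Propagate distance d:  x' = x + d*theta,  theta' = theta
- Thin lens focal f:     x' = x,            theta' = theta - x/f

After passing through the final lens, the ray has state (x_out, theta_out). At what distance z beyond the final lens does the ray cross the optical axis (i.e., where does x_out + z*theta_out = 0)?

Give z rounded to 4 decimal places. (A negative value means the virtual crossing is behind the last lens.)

Initial: x=7.0000 theta=0.0000
After 1 (propagate distance d=14): x=7.0000 theta=0.0000
After 2 (thin lens f=-42): x=7.0000 theta=1/6 (≈0.1667)
After 3 (propagate distance d=8): x=25/3 (≈8.3333) theta=1/6 (≈0.1667)
After 4 (thin lens f=49): x=25/3 (≈8.3333) theta=-1/294 (≈-0.0034)
z_focus = -x_out/theta_out = -(25/3)/(-1/294) = 2450.0000
Rounded to 4 decimal places: z = 2450.0000

Answer: 2450.0000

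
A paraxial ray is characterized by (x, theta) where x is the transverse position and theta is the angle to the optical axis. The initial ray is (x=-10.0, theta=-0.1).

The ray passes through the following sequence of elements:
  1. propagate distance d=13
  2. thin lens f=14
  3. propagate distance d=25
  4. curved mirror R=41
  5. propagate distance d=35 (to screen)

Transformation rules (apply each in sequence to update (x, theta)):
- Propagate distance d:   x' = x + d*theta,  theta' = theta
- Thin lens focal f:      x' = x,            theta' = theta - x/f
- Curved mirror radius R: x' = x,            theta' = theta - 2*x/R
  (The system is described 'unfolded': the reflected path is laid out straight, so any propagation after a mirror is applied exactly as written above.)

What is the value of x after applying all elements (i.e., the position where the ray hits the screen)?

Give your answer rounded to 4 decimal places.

Answer: 20.2383

Derivation:
Initial: x=-10.0000 theta=-0.1000
After 1 (propagate distance d=13): x=-11.3000 theta=-0.1000
After 2 (thin lens f=14): x=-11.3000 theta=99/140 (≈0.7071)
After 3 (propagate distance d=25): x=893/140 (≈6.3786) theta=99/140 (≈0.7071)
After 4 (curved mirror R=41): x=893/140 (≈6.3786) theta=2273/5740 (≈0.3960)
After 5 (propagate distance d=35 (to screen)): x=29042/1435 (≈20.2383) theta=2273/5740 (≈0.3960)
Rounded to 4 decimal places: x = 20.2383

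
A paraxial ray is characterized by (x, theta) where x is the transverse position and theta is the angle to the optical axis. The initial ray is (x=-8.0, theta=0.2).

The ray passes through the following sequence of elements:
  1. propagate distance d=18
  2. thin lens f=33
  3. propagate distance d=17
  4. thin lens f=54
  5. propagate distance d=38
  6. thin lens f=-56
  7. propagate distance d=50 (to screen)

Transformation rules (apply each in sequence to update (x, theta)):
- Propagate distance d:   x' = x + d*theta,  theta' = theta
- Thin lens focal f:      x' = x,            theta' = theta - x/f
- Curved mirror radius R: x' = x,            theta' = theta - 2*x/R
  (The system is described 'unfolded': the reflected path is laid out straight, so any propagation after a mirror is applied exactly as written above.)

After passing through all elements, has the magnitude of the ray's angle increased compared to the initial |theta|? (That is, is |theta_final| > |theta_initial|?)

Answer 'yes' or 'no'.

Answer: yes

Derivation:
Initial: x=-8.0000 theta=0.2000
After 1 (propagate distance d=18): x=-4.4000 theta=0.2000
After 2 (thin lens f=33): x=-4.4000 theta=1/3 (≈0.3333)
After 3 (propagate distance d=17): x=19/15 (≈1.2667) theta=1/3 (≈0.3333)
After 4 (thin lens f=54): x=19/15 (≈1.2667) theta=251/810 (≈0.3099)
After 5 (propagate distance d=38): x=5282/405 (≈13.0420) theta=251/810 (≈0.3099)
After 6 (thin lens f=-56): x=5282/405 (≈13.0420) theta=1231/2268 (≈0.5428)
After 7 (propagate distance d=50 (to screen)): x=75941/1890 (≈40.1804) theta=1231/2268 (≈0.5428)
|theta_initial|=0.2000 |theta_final|=1231/2268 (≈0.5428) -> increased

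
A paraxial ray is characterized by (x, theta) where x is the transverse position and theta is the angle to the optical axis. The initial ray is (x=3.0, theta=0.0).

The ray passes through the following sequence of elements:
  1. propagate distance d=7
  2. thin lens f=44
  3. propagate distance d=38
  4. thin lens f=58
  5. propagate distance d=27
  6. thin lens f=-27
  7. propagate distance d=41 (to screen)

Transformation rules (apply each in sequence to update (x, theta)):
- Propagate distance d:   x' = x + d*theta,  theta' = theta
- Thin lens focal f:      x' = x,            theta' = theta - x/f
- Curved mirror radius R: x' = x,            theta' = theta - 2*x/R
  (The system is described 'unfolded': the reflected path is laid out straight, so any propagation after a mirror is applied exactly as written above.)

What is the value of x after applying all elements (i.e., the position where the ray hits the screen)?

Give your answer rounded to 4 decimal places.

Initial: x=3.0000 theta=0.0000
After 1 (propagate distance d=7): x=3.0000 theta=0.0000
After 2 (thin lens f=44): x=3.0000 theta=-3/44 (≈-0.0682)
After 3 (propagate distance d=38): x=9/22 (≈0.4091) theta=-3/44 (≈-0.0682)
After 4 (thin lens f=58): x=9/22 (≈0.4091) theta=-24/319 (≈-0.0752)
After 5 (propagate distance d=27): x=-1035/638 (≈-1.6223) theta=-24/319 (≈-0.0752)
After 6 (thin lens f=-27): x=-1035/638 (≈-1.6223) theta=-259/1914 (≈-0.1353)
After 7 (propagate distance d=41 (to screen)): x=-6862/957 (≈-7.1703) theta=-259/1914 (≈-0.1353)
Rounded to 4 decimal places: x = -7.1703

Answer: -7.1703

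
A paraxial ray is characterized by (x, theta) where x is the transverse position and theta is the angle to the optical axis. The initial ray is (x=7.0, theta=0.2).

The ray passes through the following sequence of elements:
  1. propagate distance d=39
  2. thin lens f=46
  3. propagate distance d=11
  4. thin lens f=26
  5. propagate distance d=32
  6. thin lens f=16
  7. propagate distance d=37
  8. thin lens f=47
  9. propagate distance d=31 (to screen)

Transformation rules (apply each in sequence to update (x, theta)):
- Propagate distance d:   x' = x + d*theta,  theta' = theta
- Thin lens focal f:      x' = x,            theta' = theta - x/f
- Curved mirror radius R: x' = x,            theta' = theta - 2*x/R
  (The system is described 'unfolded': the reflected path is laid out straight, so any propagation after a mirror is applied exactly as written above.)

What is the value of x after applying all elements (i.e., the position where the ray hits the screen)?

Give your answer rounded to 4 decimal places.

Initial: x=7.0000 theta=0.2000
After 1 (propagate distance d=39): x=14.8000 theta=0.2000
After 2 (thin lens f=46): x=14.8000 theta=-14/115 (≈-0.1217)
After 3 (propagate distance d=11): x=1548/115 (≈13.4609) theta=-14/115 (≈-0.1217)
After 4 (thin lens f=26): x=1548/115 (≈13.4609) theta=-956/1495 (≈-0.6395)
After 5 (propagate distance d=32): x=-10468/1495 (≈-7.0020) theta=-956/1495 (≈-0.6395)
After 6 (thin lens f=16): x=-10468/1495 (≈-7.0020) theta=-1207/5980 (≈-0.2018)
After 7 (propagate distance d=37): x=-86531/5980 (≈-14.4701) theta=-1207/5980 (≈-0.2018)
After 8 (thin lens f=47): x=-86531/5980 (≈-14.4701) theta=14901/140530 (≈0.1060)
After 9 (propagate distance d=31 (to screen)): x=-628619/56212 (≈-11.1830) theta=14901/140530 (≈0.1060)
Rounded to 4 decimal places: x = -11.1830

Answer: -11.1830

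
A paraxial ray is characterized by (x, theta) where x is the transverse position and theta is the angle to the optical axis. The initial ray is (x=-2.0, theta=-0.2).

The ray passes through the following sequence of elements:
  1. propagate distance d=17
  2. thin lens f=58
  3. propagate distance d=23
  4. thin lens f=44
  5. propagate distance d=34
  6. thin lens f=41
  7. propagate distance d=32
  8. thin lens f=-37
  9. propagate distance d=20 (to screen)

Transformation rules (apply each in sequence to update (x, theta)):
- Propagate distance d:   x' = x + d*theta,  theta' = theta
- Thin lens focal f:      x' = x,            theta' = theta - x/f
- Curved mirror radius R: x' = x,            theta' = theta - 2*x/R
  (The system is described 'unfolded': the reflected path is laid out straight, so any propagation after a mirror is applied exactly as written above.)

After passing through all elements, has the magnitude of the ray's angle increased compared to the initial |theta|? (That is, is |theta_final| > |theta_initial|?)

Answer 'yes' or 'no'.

Initial: x=-2.0000 theta=-0.2000
After 1 (propagate distance d=17): x=-5.4000 theta=-0.2000
After 2 (thin lens f=58): x=-5.4000 theta=-31/290 (≈-0.1069)
After 3 (propagate distance d=23): x=-2279/290 (≈-7.8586) theta=-31/290 (≈-0.1069)
After 4 (thin lens f=44): x=-2279/290 (≈-7.8586) theta=183/2552 (≈0.0717)
After 5 (propagate distance d=34): x=-34583/6380 (≈-5.4205) theta=183/2552 (≈0.0717)
After 6 (thin lens f=41): x=-34583/6380 (≈-5.4205) theta=106681/523160 (≈0.2039)
After 7 (propagate distance d=32): x=288993/261580 (≈1.1048) theta=106681/523160 (≈0.2039)
After 8 (thin lens f=-37): x=288993/261580 (≈1.1048) theta=4525183/19356920 (≈0.2338)
After 9 (propagate distance d=20 (to screen)): x=55944571/9678460 (≈5.7803) theta=4525183/19356920 (≈0.2338)
|theta_initial|=0.2000 |theta_final|=4525183/19356920 (≈0.2338) -> increased

Answer: yes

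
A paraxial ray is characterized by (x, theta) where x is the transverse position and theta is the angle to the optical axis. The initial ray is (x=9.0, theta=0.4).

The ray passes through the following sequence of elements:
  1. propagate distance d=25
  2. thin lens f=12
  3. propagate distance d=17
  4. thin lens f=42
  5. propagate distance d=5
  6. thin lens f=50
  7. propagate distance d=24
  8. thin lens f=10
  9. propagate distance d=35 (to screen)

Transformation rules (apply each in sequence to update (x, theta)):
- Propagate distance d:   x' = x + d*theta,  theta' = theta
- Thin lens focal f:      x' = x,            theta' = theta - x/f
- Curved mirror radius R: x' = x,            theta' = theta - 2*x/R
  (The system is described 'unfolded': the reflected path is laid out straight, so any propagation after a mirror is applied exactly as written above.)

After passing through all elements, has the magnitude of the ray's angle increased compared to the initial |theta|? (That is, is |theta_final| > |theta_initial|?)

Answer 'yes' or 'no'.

Initial: x=9.0000 theta=0.4000
After 1 (propagate distance d=25): x=19.0000 theta=0.4000
After 2 (thin lens f=12): x=19.0000 theta=-71/60 (≈-1.1833)
After 3 (propagate distance d=17): x=-67/60 (≈-1.1167) theta=-71/60 (≈-1.1833)
After 4 (thin lens f=42): x=-67/60 (≈-1.1167) theta=-583/504 (≈-1.1567)
After 5 (propagate distance d=5): x=-17389/2520 (≈-6.9004) theta=-583/504 (≈-1.1567)
After 6 (thin lens f=50): x=-17389/2520 (≈-6.9004) theta=-42787/42000 (≈-1.0187)
After 7 (propagate distance d=24): x=-282151/9000 (≈-31.3501) theta=-42787/42000 (≈-1.0187)
After 8 (thin lens f=10): x=-282151/9000 (≈-31.3501) theta=333313/157500 (≈2.1163)
After 9 (propagate distance d=35 (to screen)): x=15379/360 (≈42.7194) theta=333313/157500 (≈2.1163)
|theta_initial|=0.4000 |theta_final|=333313/157500 (≈2.1163) -> increased

Answer: yes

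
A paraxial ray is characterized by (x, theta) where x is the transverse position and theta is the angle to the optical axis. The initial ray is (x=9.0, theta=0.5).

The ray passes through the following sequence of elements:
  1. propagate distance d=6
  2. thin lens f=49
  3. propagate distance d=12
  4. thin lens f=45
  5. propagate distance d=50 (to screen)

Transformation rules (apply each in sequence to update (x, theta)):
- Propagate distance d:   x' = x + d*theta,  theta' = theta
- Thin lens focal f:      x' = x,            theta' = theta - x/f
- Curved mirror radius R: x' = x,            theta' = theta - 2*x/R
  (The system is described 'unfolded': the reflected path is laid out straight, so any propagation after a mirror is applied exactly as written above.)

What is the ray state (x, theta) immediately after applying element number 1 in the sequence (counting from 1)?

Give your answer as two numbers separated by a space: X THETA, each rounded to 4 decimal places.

Initial: x=9.0000 theta=0.5000
After 1 (propagate distance d=6): x=12.0000 theta=0.5000
Rounded to 4 decimal places: x = 12.0000, theta = 0.5000

Answer: 12.0000 0.5000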